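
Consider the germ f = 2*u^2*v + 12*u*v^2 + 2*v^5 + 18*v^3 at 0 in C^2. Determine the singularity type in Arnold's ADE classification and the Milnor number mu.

Type D_{6}, Milnor number mu = 6.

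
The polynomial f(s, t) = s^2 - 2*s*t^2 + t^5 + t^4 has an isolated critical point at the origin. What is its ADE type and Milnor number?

Type A_4, Milnor number mu = 4.

The Hessian of f at 0 has rank 1. Corank 1: A-series; mu = 4 gives A_4.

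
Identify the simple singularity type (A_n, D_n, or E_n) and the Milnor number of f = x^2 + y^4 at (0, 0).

Type A_3, Milnor number mu = 3.

The Hessian of f at 0 has rank 1. Corank 1: A-series; mu = 3 gives A_3.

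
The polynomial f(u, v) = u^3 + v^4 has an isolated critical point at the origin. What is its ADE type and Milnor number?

The Hessian of f at 0 has rank 0. Corank 2; j^3 = u^3 is a perfect cube, so E-series; the 4-jet and mu = 6 give E_6.

Type E_{6}, Milnor number mu = 6.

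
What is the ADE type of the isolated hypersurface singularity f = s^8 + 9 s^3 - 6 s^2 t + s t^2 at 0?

D9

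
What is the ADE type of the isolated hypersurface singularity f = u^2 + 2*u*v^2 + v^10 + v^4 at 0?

The Hessian of f at 0 has rank 1. Corank 1: A-series; mu = 9 gives A_9.

A_9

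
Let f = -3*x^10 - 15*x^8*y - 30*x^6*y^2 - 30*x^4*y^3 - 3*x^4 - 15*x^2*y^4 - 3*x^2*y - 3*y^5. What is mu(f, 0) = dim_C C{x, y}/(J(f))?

The Hessian of f at 0 has rank 0. Corank 2; j^3 = -3*x^2*y has shape L^2 M (L != M), so D-series; mu = 6 gives D_6.

6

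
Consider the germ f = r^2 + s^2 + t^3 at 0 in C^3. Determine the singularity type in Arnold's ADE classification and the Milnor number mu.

The Hessian of f at 0 has rank 2. Corank 1: A-series; mu = 2 gives A_2.

Type A2, Milnor number mu = 2.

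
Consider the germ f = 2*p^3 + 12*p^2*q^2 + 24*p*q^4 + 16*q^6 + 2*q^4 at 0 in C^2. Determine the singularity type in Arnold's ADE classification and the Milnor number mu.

Type E6, Milnor number mu = 6.

The Hessian of f at 0 is [[0, 0], [0, 0]] with rank 0, so corank 2. A Groebner basis of the Jacobian ideal J(f) in C{p,q} is {p^3, p^2*q, p^2/4 + p*q^2, q^3}; counting standard monomials gives mu = 6. Corank 2; j^3 = 2*p^3 is a perfect cube, so E-series; the 4-jet and mu = 6 give E_6.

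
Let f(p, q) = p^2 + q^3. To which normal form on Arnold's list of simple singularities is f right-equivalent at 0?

A_2

The Hessian of f at 0 has rank 1. Corank 1: A-series; mu = 2 gives A_2.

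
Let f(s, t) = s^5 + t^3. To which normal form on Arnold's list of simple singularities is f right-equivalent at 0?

E8

The Hessian of f at 0 has rank 0. Corank 2; j^3 = t^3 is a perfect cube, so E-series; the 5-jet and mu = 8 give E_8.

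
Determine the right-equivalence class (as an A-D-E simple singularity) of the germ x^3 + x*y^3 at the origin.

E_7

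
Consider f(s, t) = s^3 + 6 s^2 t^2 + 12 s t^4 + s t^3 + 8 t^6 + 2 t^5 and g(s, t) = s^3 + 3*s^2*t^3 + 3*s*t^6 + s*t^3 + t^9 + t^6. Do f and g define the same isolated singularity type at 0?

Yes.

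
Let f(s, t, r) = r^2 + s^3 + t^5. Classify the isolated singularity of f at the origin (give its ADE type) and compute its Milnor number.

The Hessian of f at 0 is [[0, 0, 0], [0, 0, 0], [0, 0, 2]] with rank 1, so corank 2. A Groebner basis of the Jacobian ideal J(f) in C{s,t,r} is {t^4, s^2, r}; counting standard monomials gives mu = 8. Corank 2; j^3 = s^3 is a perfect cube, so E-series; the 5-jet and mu = 8 give E_8.

Type E_8, Milnor number mu = 8.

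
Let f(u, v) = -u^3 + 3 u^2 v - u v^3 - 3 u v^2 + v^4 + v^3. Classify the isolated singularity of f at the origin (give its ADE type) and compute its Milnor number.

The Hessian of f at 0 has rank 0. Corank 2; j^3 = -(u - v)^3 is a perfect cube, so E-series; the 4-jet and mu = 7 give E_7.

Type E_{7}, Milnor number mu = 7.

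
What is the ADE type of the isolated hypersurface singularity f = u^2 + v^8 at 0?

A_7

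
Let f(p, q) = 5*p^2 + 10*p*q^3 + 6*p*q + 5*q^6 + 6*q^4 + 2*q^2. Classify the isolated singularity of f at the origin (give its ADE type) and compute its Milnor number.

Type A1, Milnor number mu = 1.

The Hessian of f at 0 is [[10, 6], [6, 4]] with rank 2, so corank 0. A Groebner basis of the Jacobian ideal J(f) in C{p,q} is {p, q}; counting standard monomials gives mu = 1. Corank 0: nondegenerate Morse point, so A_1.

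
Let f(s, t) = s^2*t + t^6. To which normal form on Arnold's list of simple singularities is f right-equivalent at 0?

D7

The Hessian of f at 0 has rank 0. Corank 2; j^3 = s^2*t has shape L^2 M (L != M), so D-series; mu = 7 gives D_7.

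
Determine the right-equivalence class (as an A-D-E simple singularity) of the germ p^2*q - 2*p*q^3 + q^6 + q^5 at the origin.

D7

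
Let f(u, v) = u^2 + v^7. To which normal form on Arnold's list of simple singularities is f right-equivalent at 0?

A_{6}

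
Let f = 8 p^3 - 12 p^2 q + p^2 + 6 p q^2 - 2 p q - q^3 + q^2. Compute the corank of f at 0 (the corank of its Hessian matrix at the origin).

1

The Hessian at 0 is [[2, -2], [-2, 2]] of rank 1; hence corank 1.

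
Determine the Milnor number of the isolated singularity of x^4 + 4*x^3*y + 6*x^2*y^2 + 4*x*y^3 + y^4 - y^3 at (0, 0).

6

The Hessian of f at 0 has rank 0. Corank 2; j^3 = -y^3 is a perfect cube, so E-series; the 4-jet and mu = 6 give E_6.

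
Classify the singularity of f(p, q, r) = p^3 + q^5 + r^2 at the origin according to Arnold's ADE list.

The Hessian of f at 0 is [[0, 0, 0], [0, 0, 0], [0, 0, 2]] with rank 1, so corank 2. A Groebner basis of the Jacobian ideal J(f) in C{p,q,r} is {q^4, p^2, r}; counting standard monomials gives mu = 8. Corank 2; j^3 = p^3 is a perfect cube, so E-series; the 5-jet and mu = 8 give E_8.

E_{8}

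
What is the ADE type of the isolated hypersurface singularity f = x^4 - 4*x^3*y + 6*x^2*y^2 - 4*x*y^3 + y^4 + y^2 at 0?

The Hessian of f at 0 is [[0, 0], [0, 2]] with rank 1, so corank 1. A Groebner basis of the Jacobian ideal J(f) in C{x,y} is {x^3, y}; counting standard monomials gives mu = 3. Corank 1: A-series; mu = 3 gives A_3.

A_3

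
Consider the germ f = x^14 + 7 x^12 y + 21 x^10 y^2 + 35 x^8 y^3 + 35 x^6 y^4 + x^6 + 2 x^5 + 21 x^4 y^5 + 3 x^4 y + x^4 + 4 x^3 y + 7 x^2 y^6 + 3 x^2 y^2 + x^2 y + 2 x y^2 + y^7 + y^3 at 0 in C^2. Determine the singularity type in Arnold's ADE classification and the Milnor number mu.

Type D_{8}, Milnor number mu = 8.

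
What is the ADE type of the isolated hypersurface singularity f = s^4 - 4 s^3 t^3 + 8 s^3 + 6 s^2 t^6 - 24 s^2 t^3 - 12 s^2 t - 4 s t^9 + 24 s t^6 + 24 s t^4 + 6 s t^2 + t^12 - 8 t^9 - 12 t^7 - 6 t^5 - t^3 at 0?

The Hessian of f at 0 has rank 0. Corank 2; j^3 = (2*s - t)^3 is a perfect cube, so E-series; the 4-jet and mu = 6 give E_6.

E_6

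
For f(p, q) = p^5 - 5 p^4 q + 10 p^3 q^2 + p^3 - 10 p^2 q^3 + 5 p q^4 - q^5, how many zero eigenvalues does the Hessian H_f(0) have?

Hessian at 0 has rank 0.

2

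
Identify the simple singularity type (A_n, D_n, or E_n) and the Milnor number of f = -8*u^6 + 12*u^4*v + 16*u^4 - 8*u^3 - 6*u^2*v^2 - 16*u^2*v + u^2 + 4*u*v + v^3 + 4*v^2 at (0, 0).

The Hessian of f at 0 has rank 1. Corank 1: A-series; mu = 2 gives A_2.

Type A_{2}, Milnor number mu = 2.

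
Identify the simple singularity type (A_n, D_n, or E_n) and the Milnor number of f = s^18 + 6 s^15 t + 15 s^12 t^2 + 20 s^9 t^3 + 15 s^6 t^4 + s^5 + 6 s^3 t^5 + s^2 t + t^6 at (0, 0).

Type D_{7}, Milnor number mu = 7.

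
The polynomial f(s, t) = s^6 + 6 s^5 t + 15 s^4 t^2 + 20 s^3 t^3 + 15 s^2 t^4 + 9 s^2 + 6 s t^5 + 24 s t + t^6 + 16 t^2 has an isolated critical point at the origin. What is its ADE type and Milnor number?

The Hessian of f at 0 has rank 1. Corank 1: A-series; mu = 5 gives A_5.

Type A_{5}, Milnor number mu = 5.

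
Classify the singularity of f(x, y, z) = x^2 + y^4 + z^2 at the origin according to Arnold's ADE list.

A3

The Hessian of f at 0 has rank 2. Corank 1: A-series; mu = 3 gives A_3.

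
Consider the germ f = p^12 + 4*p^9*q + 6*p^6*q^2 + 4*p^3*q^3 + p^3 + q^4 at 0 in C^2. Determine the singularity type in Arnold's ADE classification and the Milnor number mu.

Type E_{6}, Milnor number mu = 6.

The Hessian of f at 0 has rank 0. Corank 2; j^3 = p^3 is a perfect cube, so E-series; the 4-jet and mu = 6 give E_6.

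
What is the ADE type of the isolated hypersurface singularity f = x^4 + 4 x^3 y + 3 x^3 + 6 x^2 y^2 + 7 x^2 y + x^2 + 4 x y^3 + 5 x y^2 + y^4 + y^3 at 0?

The Hessian of f at 0 has rank 1. Corank 1: A-series; mu = 2 gives A_2.

A_{2}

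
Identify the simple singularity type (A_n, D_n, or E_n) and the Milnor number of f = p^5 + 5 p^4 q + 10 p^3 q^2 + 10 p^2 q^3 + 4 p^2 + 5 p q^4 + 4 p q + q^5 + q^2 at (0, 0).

The Hessian of f at 0 is [[8, 4], [4, 2]] with rank 1, so corank 1. A Groebner basis of the Jacobian ideal J(f) in C{p,q} is {q^4, p + q/2}; counting standard monomials gives mu = 4. Corank 1: A-series; mu = 4 gives A_4.

Type A_{4}, Milnor number mu = 4.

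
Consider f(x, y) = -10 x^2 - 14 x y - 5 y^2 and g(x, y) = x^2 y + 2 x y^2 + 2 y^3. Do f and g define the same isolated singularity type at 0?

No.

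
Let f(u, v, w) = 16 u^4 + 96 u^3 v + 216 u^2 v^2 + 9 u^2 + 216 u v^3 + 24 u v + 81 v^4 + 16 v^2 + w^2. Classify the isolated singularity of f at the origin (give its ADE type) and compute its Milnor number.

The Hessian of f at 0 has rank 2. Corank 1: A-series; mu = 3 gives A_3.

Type A_{3}, Milnor number mu = 3.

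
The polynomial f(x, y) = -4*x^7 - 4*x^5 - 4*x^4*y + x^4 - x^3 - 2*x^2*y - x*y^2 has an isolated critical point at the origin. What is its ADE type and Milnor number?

Type D_5, Milnor number mu = 5.

The Hessian of f at 0 is [[0, 0], [0, 0]] with rank 0, so corank 2. A Groebner basis of the Jacobian ideal J(f) in C{x,y} is {x*y^2 - x*y/4 - y^2/4, x*y/4 + y^3 + y^2/4, x^2 + x*y}; counting standard monomials gives mu = 5. Corank 2; j^3 = -x*(x + y)^2 has shape L^2 M (L != M), so D-series; mu = 5 gives D_5.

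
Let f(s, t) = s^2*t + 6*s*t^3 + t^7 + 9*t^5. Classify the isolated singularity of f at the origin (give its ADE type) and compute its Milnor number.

Type D8, Milnor number mu = 8.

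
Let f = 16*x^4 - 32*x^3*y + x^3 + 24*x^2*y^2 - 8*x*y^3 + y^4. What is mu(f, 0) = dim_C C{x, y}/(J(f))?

6

The Hessian of f at 0 has rank 0. Corank 2; j^3 = x^3 is a perfect cube, so E-series; the 4-jet and mu = 6 give E_6.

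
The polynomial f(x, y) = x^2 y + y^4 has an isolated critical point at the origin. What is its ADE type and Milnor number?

Type D5, Milnor number mu = 5.

The Hessian of f at 0 has rank 0. Corank 2; j^3 = x^2*y has shape L^2 M (L != M), so D-series; mu = 5 gives D_5.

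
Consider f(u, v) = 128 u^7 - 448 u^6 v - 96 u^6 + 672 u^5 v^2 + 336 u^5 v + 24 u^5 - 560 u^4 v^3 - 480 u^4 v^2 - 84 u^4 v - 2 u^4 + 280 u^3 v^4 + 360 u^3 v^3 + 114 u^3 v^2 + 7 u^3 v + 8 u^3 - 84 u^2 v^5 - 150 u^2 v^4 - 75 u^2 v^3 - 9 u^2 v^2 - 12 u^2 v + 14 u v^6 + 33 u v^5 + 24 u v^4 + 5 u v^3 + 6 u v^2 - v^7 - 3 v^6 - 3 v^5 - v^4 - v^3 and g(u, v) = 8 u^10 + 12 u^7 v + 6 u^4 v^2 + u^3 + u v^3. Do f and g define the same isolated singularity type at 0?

The Hessian of f at 0 has rank 0. Corank 2; j^3 = (2*u - v)^3 is a perfect cube, so E-series; the 4-jet and mu = 7 give E_7. The Hessian of g at 0 has rank 0. Corank 2; j^3 = u^3 is a perfect cube, so E-series; the 4-jet and mu = 7 give E_7. Both have type E_7, hence right-equivalent.

Yes.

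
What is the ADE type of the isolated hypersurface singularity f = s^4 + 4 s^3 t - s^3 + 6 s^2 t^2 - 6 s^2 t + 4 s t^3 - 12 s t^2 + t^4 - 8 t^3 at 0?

The Hessian of f at 0 is [[0, 0], [0, 0]] with rank 0, so corank 2. A Groebner basis of the Jacobian ideal J(f) in C{s,t} is {t^4, s*t^2 + 5*t^3/3, s^2 + 4*s*t + 4*t^2}; counting standard monomials gives mu = 6. Corank 2; j^3 = -(s + 2*t)^3 is a perfect cube, so E-series; the 4-jet and mu = 6 give E_6.

E_{6}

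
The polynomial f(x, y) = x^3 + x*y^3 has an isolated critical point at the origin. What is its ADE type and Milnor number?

Type E_{7}, Milnor number mu = 7.

The Hessian of f at 0 has rank 0. Corank 2; j^3 = x^3 is a perfect cube, so E-series; the 4-jet and mu = 7 give E_7.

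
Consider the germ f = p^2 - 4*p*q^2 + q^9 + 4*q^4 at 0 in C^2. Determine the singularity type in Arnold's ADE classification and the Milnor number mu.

The Hessian of f at 0 is [[2, 0], [0, 0]] with rank 1, so corank 1. A Groebner basis of the Jacobian ideal J(f) in C{p,q} is {p^4, -p/2 + q^2}; counting standard monomials gives mu = 8. Corank 1: A-series; mu = 8 gives A_8.

Type A8, Milnor number mu = 8.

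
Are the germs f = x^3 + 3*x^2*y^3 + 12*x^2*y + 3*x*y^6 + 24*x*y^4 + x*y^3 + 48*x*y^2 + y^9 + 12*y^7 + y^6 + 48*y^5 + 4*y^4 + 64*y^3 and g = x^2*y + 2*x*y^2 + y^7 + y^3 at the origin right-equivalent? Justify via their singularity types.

No.

The Hessian of f at 0 has rank 0. Corank 2; j^3 = (x + 4*y)^3 is a perfect cube, so E-series; the 4-jet and mu = 7 give E_7. The Hessian of g at 0 has rank 0. Corank 2; j^3 = y*(x + y)^2 has shape L^2 M (L != M), so D-series; mu = 8 gives D_8. f is E_7 but g is D_8, hence not right-equivalent.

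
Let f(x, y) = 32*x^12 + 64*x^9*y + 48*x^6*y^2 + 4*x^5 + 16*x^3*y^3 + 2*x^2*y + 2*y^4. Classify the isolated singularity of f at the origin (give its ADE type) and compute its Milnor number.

Type D_5, Milnor number mu = 5.

The Hessian of f at 0 has rank 0. Corank 2; j^3 = 2*x^2*y has shape L^2 M (L != M), so D-series; mu = 5 gives D_5.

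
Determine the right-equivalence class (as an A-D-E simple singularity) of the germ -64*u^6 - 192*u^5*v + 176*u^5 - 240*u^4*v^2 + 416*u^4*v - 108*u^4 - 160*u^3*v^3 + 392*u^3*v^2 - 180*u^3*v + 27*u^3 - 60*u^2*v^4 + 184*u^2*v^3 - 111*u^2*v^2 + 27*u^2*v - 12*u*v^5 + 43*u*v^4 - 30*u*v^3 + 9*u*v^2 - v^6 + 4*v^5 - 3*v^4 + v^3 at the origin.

The Hessian of f at 0 is [[0, 0], [0, 0]] with rank 0, so corank 2. A Groebner basis of the Jacobian ideal J(f) in C{u,v} is {-2187*u^2/16 + u*v^3 + 81*u*v^2/8 - 729*u*v/8 + 27*v^3/8 - 243*v^2/16, 729*u^2/2 - 27*u*v^2 + 243*u*v + v^4 - 9*v^3 + 81*v^2/2, u^3 + 9*u^2/8 - 5*u*v^2/12 + 3*u*v/4 - 11*v^3/108 + v^2/8, u^2*v - 9*u^2/8 + 3*u*v^2/4 - 3*u*v/4 + 5*v^3/36 - v^2/8}; counting standard monomials gives mu = 8. Corank 2; j^3 = (3*u + v)^3 is a perfect cube, so E-series; the 5-jet and mu = 8 give E_8.

E_8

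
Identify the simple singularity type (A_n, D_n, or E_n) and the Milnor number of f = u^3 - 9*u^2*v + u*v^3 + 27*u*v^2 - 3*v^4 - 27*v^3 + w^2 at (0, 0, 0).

Type E_{7}, Milnor number mu = 7.

The Hessian of f at 0 has rank 1. Corank 2; j^3 = (u - 3*v)^3 is a perfect cube, so E-series; the 4-jet and mu = 7 give E_7.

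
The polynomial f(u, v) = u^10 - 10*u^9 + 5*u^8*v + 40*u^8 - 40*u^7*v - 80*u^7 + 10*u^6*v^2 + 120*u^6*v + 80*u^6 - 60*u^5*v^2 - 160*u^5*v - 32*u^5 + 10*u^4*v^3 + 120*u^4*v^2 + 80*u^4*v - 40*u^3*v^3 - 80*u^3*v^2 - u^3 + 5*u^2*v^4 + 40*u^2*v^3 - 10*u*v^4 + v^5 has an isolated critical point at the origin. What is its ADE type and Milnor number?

The Hessian of f at 0 is [[0, 0], [0, 0]] with rank 0, so corank 2. A Groebner basis of the Jacobian ideal J(f) in C{u,v} is {v^5, u*v^3 - v^4/8, u^2}; counting standard monomials gives mu = 8. Corank 2; j^3 = -u^3 is a perfect cube, so E-series; the 5-jet and mu = 8 give E_8.

Type E8, Milnor number mu = 8.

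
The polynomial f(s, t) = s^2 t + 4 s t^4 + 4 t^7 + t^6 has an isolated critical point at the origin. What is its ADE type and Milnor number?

The Hessian of f at 0 has rank 0. Corank 2; j^3 = s^2*t has shape L^2 M (L != M), so D-series; mu = 7 gives D_7.

Type D7, Milnor number mu = 7.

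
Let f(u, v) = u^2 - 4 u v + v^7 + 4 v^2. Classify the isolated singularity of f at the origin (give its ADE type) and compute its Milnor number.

The Hessian of f at 0 is [[2, -4], [-4, 8]] with rank 1, so corank 1. A Groebner basis of the Jacobian ideal J(f) in C{u,v} is {v^6, u - 2*v}; counting standard monomials gives mu = 6. Corank 1: A-series; mu = 6 gives A_6.

Type A6, Milnor number mu = 6.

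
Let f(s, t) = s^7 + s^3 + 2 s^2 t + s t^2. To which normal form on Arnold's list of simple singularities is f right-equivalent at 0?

D8

The Hessian of f at 0 has rank 0. Corank 2; j^3 = s*(s + t)^2 has shape L^2 M (L != M), so D-series; mu = 8 gives D_8.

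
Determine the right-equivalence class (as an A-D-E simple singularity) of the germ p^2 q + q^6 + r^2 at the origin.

D7

The Hessian of f at 0 has rank 1. Corank 2; j^3 = p^2*q has shape L^2 M (L != M), so D-series; mu = 7 gives D_7.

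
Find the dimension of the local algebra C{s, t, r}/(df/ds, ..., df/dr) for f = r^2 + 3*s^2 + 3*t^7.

6

The Hessian of f at 0 is [[6, 0, 0], [0, 0, 0], [0, 0, 2]] with rank 2, so corank 1. A Groebner basis of the Jacobian ideal J(f) in C{s,t,r} is {t^6, s, r}; counting standard monomials gives mu = 6. Corank 1: A-series; mu = 6 gives A_6.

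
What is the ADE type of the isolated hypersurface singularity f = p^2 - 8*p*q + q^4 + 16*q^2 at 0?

The Hessian of f at 0 has rank 1. Corank 1: A-series; mu = 3 gives A_3.

A3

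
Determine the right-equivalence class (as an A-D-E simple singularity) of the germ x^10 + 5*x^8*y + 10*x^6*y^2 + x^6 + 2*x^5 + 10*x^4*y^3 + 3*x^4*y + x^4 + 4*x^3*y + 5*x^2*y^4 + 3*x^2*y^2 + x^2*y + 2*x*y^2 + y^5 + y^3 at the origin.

D6

The Hessian of f at 0 is [[0, 0], [0, 0]] with rank 0, so corank 2. A Groebner basis of the Jacobian ideal J(f) in C{x,y} is {x^3 - x^2/4 - 3*x*y/2 - 5*y^2/4, x^2*y + x*y + y^2, x^2/4 + x*y^2 - x*y/2 - 3*y^2/4, -x^2/2 + y^3 + y^2/2}; counting standard monomials gives mu = 6. Corank 2; j^3 = y*(x + y)^2 has shape L^2 M (L != M), so D-series; mu = 6 gives D_6.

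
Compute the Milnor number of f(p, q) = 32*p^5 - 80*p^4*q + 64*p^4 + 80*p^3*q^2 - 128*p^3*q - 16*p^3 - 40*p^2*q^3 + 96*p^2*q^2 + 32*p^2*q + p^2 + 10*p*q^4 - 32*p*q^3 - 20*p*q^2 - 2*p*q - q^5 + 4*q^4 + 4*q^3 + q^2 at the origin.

The Hessian of f at 0 has rank 1. Corank 1: A-series; mu = 4 gives A_4.

4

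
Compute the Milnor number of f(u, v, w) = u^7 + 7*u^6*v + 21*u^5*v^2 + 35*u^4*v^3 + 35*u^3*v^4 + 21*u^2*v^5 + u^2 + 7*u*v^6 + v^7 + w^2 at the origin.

6

The Hessian of f at 0 is [[2, 0, 0], [0, 0, 0], [0, 0, 2]] with rank 2, so corank 1. A Groebner basis of the Jacobian ideal J(f) in C{u,v,w} is {v^6, u, w}; counting standard monomials gives mu = 6. Corank 1: A-series; mu = 6 gives A_6.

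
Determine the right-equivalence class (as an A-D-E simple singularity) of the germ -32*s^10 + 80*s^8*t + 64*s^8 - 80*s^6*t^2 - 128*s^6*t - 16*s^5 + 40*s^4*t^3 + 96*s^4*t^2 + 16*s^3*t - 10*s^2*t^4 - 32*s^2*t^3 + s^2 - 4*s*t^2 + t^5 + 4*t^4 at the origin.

A_4

The Hessian of f at 0 is [[2, 0], [0, 0]] with rank 1, so corank 1. A Groebner basis of the Jacobian ideal J(f) in C{s,t} is {s^2, -s/2 + t^2}; counting standard monomials gives mu = 4. Corank 1: A-series; mu = 4 gives A_4.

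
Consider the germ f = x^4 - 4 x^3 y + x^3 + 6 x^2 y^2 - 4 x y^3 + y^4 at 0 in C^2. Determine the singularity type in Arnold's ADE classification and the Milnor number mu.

Type E6, Milnor number mu = 6.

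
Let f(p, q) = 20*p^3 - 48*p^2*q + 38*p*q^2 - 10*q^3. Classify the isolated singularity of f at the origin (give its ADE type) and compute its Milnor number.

The Hessian of f at 0 has rank 0. Corank 2; j^3 = 2*(p - q)*(10*p^2 - 14*p*q + 5*q^2) splits into three distinct lines over C (the quadratic factor has nonzero discriminant), so D_4.

Type D_{4}, Milnor number mu = 4.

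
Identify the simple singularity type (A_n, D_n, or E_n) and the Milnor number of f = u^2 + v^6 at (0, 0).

The Hessian of f at 0 has rank 1. Corank 1: A-series; mu = 5 gives A_5.

Type A5, Milnor number mu = 5.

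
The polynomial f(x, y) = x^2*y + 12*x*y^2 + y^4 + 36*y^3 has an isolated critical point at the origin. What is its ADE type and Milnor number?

The Hessian of f at 0 has rank 0. Corank 2; j^3 = y*(x + 6*y)^2 has shape L^2 M (L != M), so D-series; mu = 5 gives D_5.

Type D_5, Milnor number mu = 5.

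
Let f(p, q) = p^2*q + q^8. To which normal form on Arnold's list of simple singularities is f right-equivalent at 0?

D_{9}

The Hessian of f at 0 has rank 0. Corank 2; j^3 = p^2*q has shape L^2 M (L != M), so D-series; mu = 9 gives D_9.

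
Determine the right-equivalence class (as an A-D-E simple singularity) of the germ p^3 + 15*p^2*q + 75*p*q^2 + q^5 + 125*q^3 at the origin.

E8

The Hessian of f at 0 has rank 0. Corank 2; j^3 = (p + 5*q)^3 is a perfect cube, so E-series; the 5-jet and mu = 8 give E_8.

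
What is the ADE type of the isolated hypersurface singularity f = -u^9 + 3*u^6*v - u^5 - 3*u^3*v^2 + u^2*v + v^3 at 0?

D_4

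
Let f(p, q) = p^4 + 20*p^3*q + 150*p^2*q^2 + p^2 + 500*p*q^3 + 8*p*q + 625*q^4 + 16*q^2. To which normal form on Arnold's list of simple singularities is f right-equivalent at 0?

A_3

The Hessian of f at 0 is [[2, 8], [8, 32]] with rank 1, so corank 1. A Groebner basis of the Jacobian ideal J(f) in C{p,q} is {q^3, p + 4*q}; counting standard monomials gives mu = 3. Corank 1: A-series; mu = 3 gives A_3.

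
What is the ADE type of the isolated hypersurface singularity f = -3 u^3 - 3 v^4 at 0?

The Hessian of f at 0 is [[0, 0], [0, 0]] with rank 0, so corank 2. A Groebner basis of the Jacobian ideal J(f) in C{u,v} is {v^3, u^2}; counting standard monomials gives mu = 6. Corank 2; j^3 = -3*u^3 is a perfect cube, so E-series; the 4-jet and mu = 6 give E_6.

E6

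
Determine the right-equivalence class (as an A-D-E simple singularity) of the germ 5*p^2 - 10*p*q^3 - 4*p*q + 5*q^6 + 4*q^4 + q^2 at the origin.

A1

The Hessian of f at 0 has rank 2. Corank 0: nondegenerate Morse point, so A_1.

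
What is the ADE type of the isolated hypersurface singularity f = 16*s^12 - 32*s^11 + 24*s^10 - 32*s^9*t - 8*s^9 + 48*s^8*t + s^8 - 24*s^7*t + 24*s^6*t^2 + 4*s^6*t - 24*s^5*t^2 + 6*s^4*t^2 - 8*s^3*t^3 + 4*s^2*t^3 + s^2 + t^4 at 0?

A_{3}

The Hessian of f at 0 is [[2, 0], [0, 0]] with rank 1, so corank 1. A Groebner basis of the Jacobian ideal J(f) in C{s,t} is {t^3, s}; counting standard monomials gives mu = 3. Corank 1: A-series; mu = 3 gives A_3.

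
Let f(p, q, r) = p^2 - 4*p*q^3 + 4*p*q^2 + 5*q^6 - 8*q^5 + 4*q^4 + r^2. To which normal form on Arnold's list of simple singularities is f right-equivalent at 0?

A5

The Hessian of f at 0 has rank 2. Corank 1: A-series; mu = 5 gives A_5.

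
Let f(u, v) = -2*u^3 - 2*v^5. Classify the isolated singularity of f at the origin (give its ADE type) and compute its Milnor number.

Type E_8, Milnor number mu = 8.

The Hessian of f at 0 has rank 0. Corank 2; j^3 = -2*u^3 is a perfect cube, so E-series; the 5-jet and mu = 8 give E_8.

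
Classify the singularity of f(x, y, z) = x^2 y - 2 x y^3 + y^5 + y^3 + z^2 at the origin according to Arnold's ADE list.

The Hessian of f at 0 has rank 1. Corank 2; j^3 = y*(x^2 + y^2) splits into three distinct lines over C (the quadratic factor has nonzero discriminant), so D_4.

D4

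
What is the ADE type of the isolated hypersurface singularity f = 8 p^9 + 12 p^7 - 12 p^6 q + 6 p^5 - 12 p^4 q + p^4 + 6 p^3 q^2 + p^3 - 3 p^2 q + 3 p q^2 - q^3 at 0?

E6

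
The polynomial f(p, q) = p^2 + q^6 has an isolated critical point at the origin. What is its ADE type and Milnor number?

Type A_5, Milnor number mu = 5.

The Hessian of f at 0 is [[2, 0], [0, 0]] with rank 1, so corank 1. A Groebner basis of the Jacobian ideal J(f) in C{p,q} is {q^5, p}; counting standard monomials gives mu = 5. Corank 1: A-series; mu = 5 gives A_5.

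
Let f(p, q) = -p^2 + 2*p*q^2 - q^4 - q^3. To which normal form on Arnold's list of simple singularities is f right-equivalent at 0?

A_{2}

The Hessian of f at 0 is [[-2, 0], [0, 0]] with rank 1, so corank 1. A Groebner basis of the Jacobian ideal J(f) in C{p,q} is {q^2, p}; counting standard monomials gives mu = 2. Corank 1: A-series; mu = 2 gives A_2.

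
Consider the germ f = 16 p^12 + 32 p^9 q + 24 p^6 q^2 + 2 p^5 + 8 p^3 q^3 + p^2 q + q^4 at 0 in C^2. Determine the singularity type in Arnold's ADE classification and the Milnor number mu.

Type D_{5}, Milnor number mu = 5.

The Hessian of f at 0 has rank 0. Corank 2; j^3 = p^2*q has shape L^2 M (L != M), so D-series; mu = 5 gives D_5.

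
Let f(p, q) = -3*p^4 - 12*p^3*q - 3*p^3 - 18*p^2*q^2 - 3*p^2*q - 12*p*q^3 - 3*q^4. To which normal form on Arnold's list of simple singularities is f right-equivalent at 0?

D5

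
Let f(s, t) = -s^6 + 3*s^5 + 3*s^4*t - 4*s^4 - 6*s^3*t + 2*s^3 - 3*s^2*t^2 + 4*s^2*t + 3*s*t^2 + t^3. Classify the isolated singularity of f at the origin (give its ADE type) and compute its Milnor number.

The Hessian of f at 0 has rank 0. Corank 2; j^3 = (s + t)*(2*s^2 + 2*s*t + t^2) splits into three distinct lines over C (the quadratic factor has nonzero discriminant), so D_4.

Type D4, Milnor number mu = 4.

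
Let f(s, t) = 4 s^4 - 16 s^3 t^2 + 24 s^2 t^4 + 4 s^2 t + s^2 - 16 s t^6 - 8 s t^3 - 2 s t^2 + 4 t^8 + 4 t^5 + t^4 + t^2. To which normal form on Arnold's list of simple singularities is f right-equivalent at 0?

A_{1}

The Hessian of f at 0 has rank 2. Corank 0: nondegenerate Morse point, so A_1.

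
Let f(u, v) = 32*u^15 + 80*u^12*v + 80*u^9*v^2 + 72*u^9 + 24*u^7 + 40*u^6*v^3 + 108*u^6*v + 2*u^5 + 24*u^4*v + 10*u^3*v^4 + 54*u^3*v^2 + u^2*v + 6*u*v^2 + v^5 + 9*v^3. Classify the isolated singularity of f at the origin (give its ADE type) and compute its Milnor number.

The Hessian of f at 0 has rank 0. Corank 2; j^3 = v*(u + 3*v)^2 has shape L^2 M (L != M), so D-series; mu = 6 gives D_6.

Type D_{6}, Milnor number mu = 6.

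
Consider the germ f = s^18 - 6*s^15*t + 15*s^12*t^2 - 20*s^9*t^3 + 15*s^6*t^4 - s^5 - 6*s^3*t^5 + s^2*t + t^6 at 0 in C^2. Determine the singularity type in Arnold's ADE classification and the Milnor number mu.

Type D_{7}, Milnor number mu = 7.

The Hessian of f at 0 has rank 0. Corank 2; j^3 = s^2*t has shape L^2 M (L != M), so D-series; mu = 7 gives D_7.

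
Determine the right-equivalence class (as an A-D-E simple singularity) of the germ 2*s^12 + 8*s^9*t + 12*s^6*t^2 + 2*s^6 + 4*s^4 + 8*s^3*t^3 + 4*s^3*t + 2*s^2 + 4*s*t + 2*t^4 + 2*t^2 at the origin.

A3

The Hessian of f at 0 is [[4, 4], [4, 4]] with rank 1, so corank 1. A Groebner basis of the Jacobian ideal J(f) in C{s,t} is {t^3, s + t}; counting standard monomials gives mu = 3. Corank 1: A-series; mu = 3 gives A_3.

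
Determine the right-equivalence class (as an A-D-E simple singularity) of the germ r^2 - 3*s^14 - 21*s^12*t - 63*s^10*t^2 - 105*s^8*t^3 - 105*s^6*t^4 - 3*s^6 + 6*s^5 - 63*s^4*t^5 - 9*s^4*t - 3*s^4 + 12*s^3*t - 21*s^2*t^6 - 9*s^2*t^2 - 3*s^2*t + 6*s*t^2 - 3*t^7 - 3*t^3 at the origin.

D_{8}

The Hessian of f at 0 is [[0, 0, 0], [0, 0, 0], [0, 0, 2]] with rank 1, so corank 2. A Groebner basis of the Jacobian ideal J(f) in C{s,t,r} is {s^2/6 + s*t^3 - 5*s*t^2/2 + s*t/3 + 11*t^3/6 - t^2/2, s^2/2 - 7*s*t^2/2 + t^4 + 5*t^3/2 - t^2/2, s^3 + s^2/6 + 7*s*t^2/2 - 11*s*t/3 - 7*t^3/6 + 7*t^2/2, s^2*t - s*t + t^2, r}; counting standard monomials gives mu = 8. Corank 2; j^3 = -3*t*(s - t)^2 has shape L^2 M (L != M), so D-series; mu = 8 gives D_8.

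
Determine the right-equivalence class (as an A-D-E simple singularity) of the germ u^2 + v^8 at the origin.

A7

The Hessian of f at 0 has rank 1. Corank 1: A-series; mu = 7 gives A_7.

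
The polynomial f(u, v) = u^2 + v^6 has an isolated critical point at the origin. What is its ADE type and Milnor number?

Type A_5, Milnor number mu = 5.

The Hessian of f at 0 has rank 1. Corank 1: A-series; mu = 5 gives A_5.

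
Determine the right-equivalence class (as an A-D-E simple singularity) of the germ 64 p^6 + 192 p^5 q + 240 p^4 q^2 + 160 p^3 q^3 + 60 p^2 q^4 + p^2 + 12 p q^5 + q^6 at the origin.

A5

The Hessian of f at 0 has rank 1. Corank 1: A-series; mu = 5 gives A_5.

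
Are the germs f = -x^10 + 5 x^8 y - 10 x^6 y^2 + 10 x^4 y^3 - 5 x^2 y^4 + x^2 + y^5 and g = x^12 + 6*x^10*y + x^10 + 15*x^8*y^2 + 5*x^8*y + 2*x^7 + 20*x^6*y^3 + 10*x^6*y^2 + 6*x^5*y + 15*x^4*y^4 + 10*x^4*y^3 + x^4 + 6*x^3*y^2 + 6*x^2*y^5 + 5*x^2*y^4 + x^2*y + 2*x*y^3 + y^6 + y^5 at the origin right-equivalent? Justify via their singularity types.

No.

The Hessian of f at 0 has rank 1. Corank 1: A-series; mu = 4 gives A_4. The Hessian of g at 0 has rank 0. Corank 2; j^3 = x^2*y has shape L^2 M (L != M), so D-series; mu = 7 gives D_7. f is A_4 but g is D_7, hence not right-equivalent.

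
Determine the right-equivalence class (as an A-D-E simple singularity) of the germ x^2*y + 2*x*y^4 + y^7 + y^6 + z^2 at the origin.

D_7

The Hessian of f at 0 is [[0, 0, 0], [0, 0, 0], [0, 0, 2]] with rank 1, so corank 2. A Groebner basis of the Jacobian ideal J(f) in C{x,y,z} is {x*y + y^4, x^3, x^2*y, -x^2/6 + x*y^2, z}; counting standard monomials gives mu = 7. Corank 2; j^3 = x^2*y has shape L^2 M (L != M), so D-series; mu = 7 gives D_7.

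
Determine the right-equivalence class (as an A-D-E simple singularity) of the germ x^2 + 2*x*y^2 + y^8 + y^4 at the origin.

A_7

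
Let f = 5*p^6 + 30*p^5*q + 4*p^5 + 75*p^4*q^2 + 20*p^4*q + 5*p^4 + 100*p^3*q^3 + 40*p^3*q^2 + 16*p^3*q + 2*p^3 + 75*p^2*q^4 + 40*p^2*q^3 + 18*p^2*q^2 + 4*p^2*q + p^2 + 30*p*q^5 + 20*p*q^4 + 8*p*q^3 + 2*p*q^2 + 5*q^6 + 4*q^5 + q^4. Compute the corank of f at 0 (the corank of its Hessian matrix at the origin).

Hessian at 0 has rank 1.

1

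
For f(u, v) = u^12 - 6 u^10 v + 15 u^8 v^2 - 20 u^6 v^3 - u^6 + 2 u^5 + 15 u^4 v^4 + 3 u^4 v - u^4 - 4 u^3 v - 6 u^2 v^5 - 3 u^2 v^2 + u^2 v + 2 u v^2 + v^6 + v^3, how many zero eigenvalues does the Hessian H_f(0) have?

Hessian at 0 has rank 0.

2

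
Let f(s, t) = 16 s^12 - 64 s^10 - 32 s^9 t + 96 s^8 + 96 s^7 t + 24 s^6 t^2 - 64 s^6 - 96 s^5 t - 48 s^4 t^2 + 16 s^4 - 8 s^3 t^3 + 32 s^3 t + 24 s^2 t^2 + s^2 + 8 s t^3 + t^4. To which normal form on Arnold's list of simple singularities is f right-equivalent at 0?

A_{3}

The Hessian of f at 0 is [[2, 0], [0, 0]] with rank 1, so corank 1. A Groebner basis of the Jacobian ideal J(f) in C{s,t} is {t^3, s}; counting standard monomials gives mu = 3. Corank 1: A-series; mu = 3 gives A_3.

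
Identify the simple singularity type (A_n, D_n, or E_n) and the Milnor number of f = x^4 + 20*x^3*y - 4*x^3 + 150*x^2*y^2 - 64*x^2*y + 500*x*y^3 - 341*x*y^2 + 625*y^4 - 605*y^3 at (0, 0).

The Hessian of f at 0 has rank 0. Corank 2; j^3 = -(x + 5*y)*(2*x + 11*y)^2 has shape L^2 M (L != M), so D-series; mu = 5 gives D_5.

Type D_5, Milnor number mu = 5.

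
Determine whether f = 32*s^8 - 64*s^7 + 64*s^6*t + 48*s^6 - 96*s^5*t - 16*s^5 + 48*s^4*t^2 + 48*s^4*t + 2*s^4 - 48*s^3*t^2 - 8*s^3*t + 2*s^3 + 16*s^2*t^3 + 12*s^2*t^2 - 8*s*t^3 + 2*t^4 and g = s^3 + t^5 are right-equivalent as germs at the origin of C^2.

No.

The Hessian of f at 0 has rank 0. Corank 2; j^3 = 2*s^3 is a perfect cube, so E-series; the 4-jet and mu = 6 give E_6. The Hessian of g at 0 has rank 0. Corank 2; j^3 = s^3 is a perfect cube, so E-series; the 5-jet and mu = 8 give E_8. f is E_6 but g is E_8, hence not right-equivalent.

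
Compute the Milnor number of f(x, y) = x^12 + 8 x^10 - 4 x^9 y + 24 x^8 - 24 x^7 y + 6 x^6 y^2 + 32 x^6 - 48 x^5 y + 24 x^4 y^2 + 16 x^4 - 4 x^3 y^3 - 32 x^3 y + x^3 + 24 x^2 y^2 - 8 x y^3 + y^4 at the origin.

6

The Hessian of f at 0 has rank 0. Corank 2; j^3 = x^3 is a perfect cube, so E-series; the 4-jet and mu = 6 give E_6.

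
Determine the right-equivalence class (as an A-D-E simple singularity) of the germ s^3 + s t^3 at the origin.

E_7

The Hessian of f at 0 has rank 0. Corank 2; j^3 = s^3 is a perfect cube, so E-series; the 4-jet and mu = 7 give E_7.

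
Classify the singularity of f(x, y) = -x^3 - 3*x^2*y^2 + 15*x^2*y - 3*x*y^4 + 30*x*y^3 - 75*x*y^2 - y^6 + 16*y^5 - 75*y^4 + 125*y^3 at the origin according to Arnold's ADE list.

The Hessian of f at 0 has rank 0. Corank 2; j^3 = -(x - 5*y)^3 is a perfect cube, so E-series; the 5-jet and mu = 8 give E_8.

E_{8}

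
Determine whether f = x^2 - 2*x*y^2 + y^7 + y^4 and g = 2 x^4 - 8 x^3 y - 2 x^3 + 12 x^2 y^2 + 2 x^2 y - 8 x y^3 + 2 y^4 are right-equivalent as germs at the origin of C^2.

The Hessian of f at 0 is [[2, 0], [0, 0]] with rank 1, so corank 1. A Groebner basis of the Jacobian ideal J(f) in C{x,y} is {x^3, -x + y^2}; counting standard monomials gives mu = 6. Corank 1: A-series; mu = 6 gives A_6. The Hessian of g at 0 is [[0, 0], [0, 0]] with rank 0, so corank 2. A Groebner basis of the Jacobian ideal J(g) in C{x,y} is {x*y^2, x*y/4 + y^3, x^2 - x*y}; counting standard monomials gives mu = 5. Corank 2; j^3 = -2*x^2*(x - y) has shape L^2 M (L != M), so D-series; mu = 5 gives D_5. f is A_6 but g is D_5, hence not right-equivalent.

No.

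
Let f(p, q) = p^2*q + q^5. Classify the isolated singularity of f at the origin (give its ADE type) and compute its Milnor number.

Type D6, Milnor number mu = 6.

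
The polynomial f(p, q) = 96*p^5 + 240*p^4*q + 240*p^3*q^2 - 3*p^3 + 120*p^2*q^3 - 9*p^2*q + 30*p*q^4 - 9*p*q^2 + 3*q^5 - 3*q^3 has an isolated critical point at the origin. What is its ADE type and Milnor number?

Type E8, Milnor number mu = 8.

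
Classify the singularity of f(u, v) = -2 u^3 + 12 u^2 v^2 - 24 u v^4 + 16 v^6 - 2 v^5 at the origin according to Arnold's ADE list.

E_{8}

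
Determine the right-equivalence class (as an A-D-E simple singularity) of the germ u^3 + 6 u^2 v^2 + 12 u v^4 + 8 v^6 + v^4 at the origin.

E_{6}

The Hessian of f at 0 has rank 0. Corank 2; j^3 = u^3 is a perfect cube, so E-series; the 4-jet and mu = 6 give E_6.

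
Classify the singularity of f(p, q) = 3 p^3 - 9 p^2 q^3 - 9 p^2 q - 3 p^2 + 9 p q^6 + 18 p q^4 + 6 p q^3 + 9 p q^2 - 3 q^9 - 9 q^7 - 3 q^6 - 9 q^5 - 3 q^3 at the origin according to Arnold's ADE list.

A2

The Hessian of f at 0 has rank 1. Corank 1: A-series; mu = 2 gives A_2.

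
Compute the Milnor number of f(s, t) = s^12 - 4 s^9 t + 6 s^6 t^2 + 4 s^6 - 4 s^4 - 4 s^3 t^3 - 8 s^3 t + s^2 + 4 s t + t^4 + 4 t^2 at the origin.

3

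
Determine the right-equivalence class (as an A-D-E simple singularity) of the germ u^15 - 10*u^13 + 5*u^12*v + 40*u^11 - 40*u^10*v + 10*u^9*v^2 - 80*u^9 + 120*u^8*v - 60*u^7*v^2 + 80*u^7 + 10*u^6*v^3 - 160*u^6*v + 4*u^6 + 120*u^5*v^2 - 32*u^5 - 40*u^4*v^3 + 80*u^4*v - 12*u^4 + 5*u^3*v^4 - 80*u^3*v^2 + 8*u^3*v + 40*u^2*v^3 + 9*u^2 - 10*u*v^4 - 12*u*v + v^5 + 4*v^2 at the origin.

The Hessian of f at 0 has rank 1. Corank 1: A-series; mu = 4 gives A_4.

A4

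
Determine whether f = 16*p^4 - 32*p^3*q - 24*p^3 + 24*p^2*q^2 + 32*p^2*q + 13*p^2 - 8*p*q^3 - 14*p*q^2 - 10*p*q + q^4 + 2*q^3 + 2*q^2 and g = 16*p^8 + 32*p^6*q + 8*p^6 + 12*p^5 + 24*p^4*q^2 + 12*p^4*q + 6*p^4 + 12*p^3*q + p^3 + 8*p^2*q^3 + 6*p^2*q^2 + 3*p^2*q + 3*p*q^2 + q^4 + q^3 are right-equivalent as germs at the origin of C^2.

The Hessian of f at 0 has rank 2. Corank 0: nondegenerate Morse point, so A_1. The Hessian of g at 0 has rank 0. Corank 2; j^3 = (p + q)^3 is a perfect cube, so E-series; the 4-jet and mu = 6 give E_6. f is A_1 but g is E_6, hence not right-equivalent.

No.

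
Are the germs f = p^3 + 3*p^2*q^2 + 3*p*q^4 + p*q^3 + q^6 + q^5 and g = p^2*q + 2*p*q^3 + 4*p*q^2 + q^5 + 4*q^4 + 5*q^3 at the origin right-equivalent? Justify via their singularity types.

No.

The Hessian of f at 0 has rank 0. Corank 2; j^3 = p^3 is a perfect cube, so E-series; the 4-jet and mu = 7 give E_7. The Hessian of g at 0 has rank 0. Corank 2; j^3 = q*(p^2 + 4*p*q + 5*q^2) splits into three distinct lines over C (the quadratic factor has nonzero discriminant), so D_4. f is E_7 but g is D_4, hence not right-equivalent.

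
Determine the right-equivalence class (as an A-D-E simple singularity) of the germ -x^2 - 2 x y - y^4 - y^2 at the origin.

A_{3}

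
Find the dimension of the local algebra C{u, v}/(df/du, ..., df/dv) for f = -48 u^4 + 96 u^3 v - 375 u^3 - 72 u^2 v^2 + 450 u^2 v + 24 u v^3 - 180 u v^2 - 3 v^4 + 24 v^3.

6

The Hessian of f at 0 is [[0, 0], [0, 0]] with rank 0, so corank 2. A Groebner basis of the Jacobian ideal J(f) in C{u,v} is {v^4, u*v^2 - 13*v^3/30, u^2 - 4*u*v/5 + 4*v^2/25}; counting standard monomials gives mu = 6. Corank 2; j^3 = -3*(5*u - 2*v)^3 is a perfect cube, so E-series; the 4-jet and mu = 6 give E_6.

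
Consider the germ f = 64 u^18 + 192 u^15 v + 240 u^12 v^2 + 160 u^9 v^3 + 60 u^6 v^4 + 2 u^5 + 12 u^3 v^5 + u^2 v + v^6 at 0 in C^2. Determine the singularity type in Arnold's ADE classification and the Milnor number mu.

The Hessian of f at 0 has rank 0. Corank 2; j^3 = u^2*v has shape L^2 M (L != M), so D-series; mu = 7 gives D_7.

Type D7, Milnor number mu = 7.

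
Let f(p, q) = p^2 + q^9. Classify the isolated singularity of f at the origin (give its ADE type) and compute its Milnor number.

The Hessian of f at 0 has rank 1. Corank 1: A-series; mu = 8 gives A_8.

Type A8, Milnor number mu = 8.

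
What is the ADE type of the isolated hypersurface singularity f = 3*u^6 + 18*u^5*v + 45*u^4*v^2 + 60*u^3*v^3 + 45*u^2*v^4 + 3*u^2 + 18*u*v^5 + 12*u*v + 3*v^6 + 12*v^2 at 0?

A5

The Hessian of f at 0 is [[6, 12], [12, 24]] with rank 1, so corank 1. A Groebner basis of the Jacobian ideal J(f) in C{u,v} is {v^5, u + 2*v}; counting standard monomials gives mu = 5. Corank 1: A-series; mu = 5 gives A_5.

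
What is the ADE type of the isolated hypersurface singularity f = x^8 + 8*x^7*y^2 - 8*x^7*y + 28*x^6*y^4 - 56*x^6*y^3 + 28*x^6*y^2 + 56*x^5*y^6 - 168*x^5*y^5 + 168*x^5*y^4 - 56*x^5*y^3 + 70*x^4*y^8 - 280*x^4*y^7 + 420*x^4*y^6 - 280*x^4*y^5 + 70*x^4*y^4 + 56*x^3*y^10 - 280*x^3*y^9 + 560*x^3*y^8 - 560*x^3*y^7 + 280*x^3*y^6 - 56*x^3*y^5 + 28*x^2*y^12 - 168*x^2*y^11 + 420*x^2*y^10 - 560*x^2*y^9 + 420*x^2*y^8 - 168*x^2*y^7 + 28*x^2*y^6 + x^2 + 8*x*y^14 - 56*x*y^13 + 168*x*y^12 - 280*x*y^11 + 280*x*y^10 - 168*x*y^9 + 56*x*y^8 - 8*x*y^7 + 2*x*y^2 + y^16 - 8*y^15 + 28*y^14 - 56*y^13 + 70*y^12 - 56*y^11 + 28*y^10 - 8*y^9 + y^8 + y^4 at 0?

The Hessian of f at 0 has rank 1. Corank 1: A-series; mu = 7 gives A_7.

A_{7}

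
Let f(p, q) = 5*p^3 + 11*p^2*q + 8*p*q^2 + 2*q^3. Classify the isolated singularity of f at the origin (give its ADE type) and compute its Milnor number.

The Hessian of f at 0 has rank 0. Corank 2; j^3 = (p + q)*(5*p^2 + 6*p*q + 2*q^2) splits into three distinct lines over C (the quadratic factor has nonzero discriminant), so D_4.

Type D4, Milnor number mu = 4.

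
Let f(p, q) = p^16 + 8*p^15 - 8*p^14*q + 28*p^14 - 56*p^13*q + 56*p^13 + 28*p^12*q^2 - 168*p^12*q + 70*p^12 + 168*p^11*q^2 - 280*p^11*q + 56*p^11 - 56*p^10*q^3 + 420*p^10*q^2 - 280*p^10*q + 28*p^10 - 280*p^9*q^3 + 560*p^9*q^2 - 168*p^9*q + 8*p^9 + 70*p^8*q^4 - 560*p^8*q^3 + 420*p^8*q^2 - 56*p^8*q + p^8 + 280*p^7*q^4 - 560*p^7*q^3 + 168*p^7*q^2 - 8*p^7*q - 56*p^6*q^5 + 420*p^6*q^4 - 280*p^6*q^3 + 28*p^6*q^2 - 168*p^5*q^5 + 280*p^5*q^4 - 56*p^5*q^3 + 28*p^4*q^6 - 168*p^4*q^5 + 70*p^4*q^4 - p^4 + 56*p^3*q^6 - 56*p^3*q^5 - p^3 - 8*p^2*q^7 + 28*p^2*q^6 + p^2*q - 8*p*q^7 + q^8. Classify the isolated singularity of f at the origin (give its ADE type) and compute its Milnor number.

Type D9, Milnor number mu = 9.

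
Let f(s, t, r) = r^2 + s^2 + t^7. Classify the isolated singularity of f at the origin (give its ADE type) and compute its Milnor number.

Type A_6, Milnor number mu = 6.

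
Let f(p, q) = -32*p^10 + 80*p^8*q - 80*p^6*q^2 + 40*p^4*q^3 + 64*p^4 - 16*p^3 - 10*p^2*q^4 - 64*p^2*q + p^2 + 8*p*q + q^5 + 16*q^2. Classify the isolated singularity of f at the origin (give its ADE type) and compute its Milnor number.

Type A_{4}, Milnor number mu = 4.

The Hessian of f at 0 is [[2, 8], [8, 32]] with rank 1, so corank 1. A Groebner basis of the Jacobian ideal J(f) in C{p,q} is {p/8192 + q^3 - q^2/64 + q/2048, p^2 - p/8 - q/2, p*q + p/64 + 2*q^2 + q/16}; counting standard monomials gives mu = 4. Corank 1: A-series; mu = 4 gives A_4.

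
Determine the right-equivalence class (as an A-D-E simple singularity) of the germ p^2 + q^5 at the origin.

A_4

The Hessian of f at 0 has rank 1. Corank 1: A-series; mu = 4 gives A_4.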